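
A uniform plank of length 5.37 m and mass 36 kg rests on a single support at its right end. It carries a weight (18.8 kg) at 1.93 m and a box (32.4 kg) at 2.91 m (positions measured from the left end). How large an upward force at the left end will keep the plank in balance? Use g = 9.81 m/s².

Take moments about the right end.
Beam weight: 36 × 9.81 = 353.2 N down at 2.685 m → arm 2.685 m, τ = 353.2 × 2.685 = 948.3 N·m counterclockwise.
Weight: 18.8 × 9.81 = 184.4 N down at 1.93 m → arm 3.44 m, τ = 184.4 × 3.44 = 634.3 N·m counterclockwise.
Box: 32.4 × 9.81 = 317.8 N down at 2.91 m → arm 2.46 m, τ = 317.8 × 2.46 = 781.8 N·m counterclockwise.
Net moment of the loads = 2364 N·m counterclockwise.
The upward force F acts at the left end, arm 5.37 m, giving F × 5.37 clockwise.
Setting net torque to zero: F × 5.37 = 2364 → F = 2364 / 5.37 = 440 N.

F ≈ 440 N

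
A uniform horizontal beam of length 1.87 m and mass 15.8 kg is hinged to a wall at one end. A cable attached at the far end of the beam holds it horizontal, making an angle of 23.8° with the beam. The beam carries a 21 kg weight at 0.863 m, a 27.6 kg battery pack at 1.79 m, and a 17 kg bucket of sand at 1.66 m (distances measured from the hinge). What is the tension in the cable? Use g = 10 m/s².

Taking torques about the hinge:
Beam weight: 15.8 × 10 = 158 N down at 0.935 m → arm 0.935 m, τ = 158 × 0.935 = 147.7 N·m clockwise.
Weight: 21 × 10 = 210 N down at 0.863 m → arm 0.863 m, τ = 210 × 0.863 = 181.2 N·m clockwise.
Battery pack: 27.6 × 10 = 276 N down at 1.79 m → arm 1.79 m, τ = 276 × 1.79 = 494 N·m clockwise.
Bucket of sand: 17 × 10 = 170 N down at 1.66 m → arm 1.66 m, τ = 170 × 1.66 = 282.2 N·m clockwise.
Total clockwise load moment = 1105 N·m.
The cable tension T acts at 1.87 m; only its component perpendicular to the beam, T sinθ, produces torque. sin 23.8° = 0.4035.
Setting net torque to zero: T × 1.87 × 0.4035 = 1105 → T = 1105 / 0.7545 = 1460 N.

T ≈ 1460 N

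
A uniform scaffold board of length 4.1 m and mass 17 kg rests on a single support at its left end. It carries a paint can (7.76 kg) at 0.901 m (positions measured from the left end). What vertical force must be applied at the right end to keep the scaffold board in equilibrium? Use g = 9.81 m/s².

Sum moments about the left end (the unknown pivot reaction has zero arm there).
Beam weight: 17 × 9.81 = 166.8 N down at 2.05 m → arm 2.05 m, τ = 166.8 × 2.05 = 341.9 N·m clockwise.
Paint can: 7.76 × 9.81 = 76.13 N down at 0.901 m → arm 0.901 m, τ = 76.13 × 0.901 = 68.59 N·m clockwise.
Net moment of the loads = 410.5 N·m clockwise.
The upward force F acts at the right end, arm 4.1 m, giving F × 4.1 counterclockwise.
Balancing moments: F × 4.1 = 410.5, giving F = 410.5 / 4.1 = 100 N.

F ≈ 100 N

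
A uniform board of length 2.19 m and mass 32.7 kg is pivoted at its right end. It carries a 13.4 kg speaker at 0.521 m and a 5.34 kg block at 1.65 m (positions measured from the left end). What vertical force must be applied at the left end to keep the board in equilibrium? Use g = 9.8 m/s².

F ≈ 273 N

Take moments about the right end.
Beam weight: 32.7 × 9.8 = 320.5 N down at 1.095 m → arm 1.095 m, τ = 320.5 × 1.095 = 350.9 N·m counterclockwise.
Speaker: 13.4 × 9.8 = 131.3 N down at 0.521 m → arm 1.669 m, τ = 131.3 × 1.669 = 219.1 N·m counterclockwise.
Block: 5.34 × 9.8 = 52.33 N down at 1.65 m → arm 0.54 m, τ = 52.33 × 0.54 = 28.26 N·m counterclockwise.
Net moment of the loads = 598.3 N·m counterclockwise.
The upward force F acts at the left end, arm 2.19 m, giving F × 2.19 clockwise.
Setting net torque to zero: F × 2.19 = 598.3 → F = 598.3 / 2.19 = 273 N.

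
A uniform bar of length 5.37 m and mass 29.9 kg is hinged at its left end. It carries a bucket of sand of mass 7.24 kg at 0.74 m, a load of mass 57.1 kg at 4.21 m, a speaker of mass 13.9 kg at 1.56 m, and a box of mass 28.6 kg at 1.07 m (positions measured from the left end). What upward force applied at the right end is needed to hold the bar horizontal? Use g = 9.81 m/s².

Choose the left end as the axis so the unknown pivot reaction has zero arm there.
Beam weight: 29.9 × 9.81 = 293.3 N down at 2.685 m → arm 2.685 m, τ = 293.3 × 2.685 = 787.5 N·m clockwise.
Bucket of sand: 7.24 × 9.81 = 71.02 N down at 0.74 m → arm 0.74 m, τ = 71.02 × 0.74 = 52.55 N·m clockwise.
Load: 57.1 × 9.81 = 560.2 N down at 4.21 m → arm 4.21 m, τ = 560.2 × 4.21 = 2358 N·m clockwise.
Speaker: 13.9 × 9.81 = 136.4 N down at 1.56 m → arm 1.56 m, τ = 136.4 × 1.56 = 212.8 N·m clockwise.
Box: 28.6 × 9.81 = 280.6 N down at 1.07 m → arm 1.07 m, τ = 280.6 × 1.07 = 300.2 N·m clockwise.
Net moment of the loads = 3711 N·m clockwise.
The upward force F acts at the right end, arm 5.37 m, giving F × 5.37 counterclockwise.
For rotational equilibrium, F × 5.37 = 3711, so F = 3711 / 5.37 = 691 N.

F ≈ 691 N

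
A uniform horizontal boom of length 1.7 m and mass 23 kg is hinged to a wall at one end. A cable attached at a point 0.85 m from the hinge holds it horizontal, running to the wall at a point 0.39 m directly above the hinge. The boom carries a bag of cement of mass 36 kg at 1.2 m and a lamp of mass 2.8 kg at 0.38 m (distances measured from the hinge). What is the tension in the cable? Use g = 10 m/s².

T ≈ 1800 N

Take moments about the hinge.
Beam weight: 23 × 10 = 230 N down at 0.85 m → arm 0.85 m, τ = 230 × 0.85 = 195.5 N·m clockwise.
Bag of cement: 36 × 10 = 360 N down at 1.2 m → arm 1.2 m, τ = 360 × 1.2 = 432 N·m clockwise.
Lamp: 2.8 × 10 = 28 N down at 0.38 m → arm 0.38 m, τ = 28 × 0.38 = 10.64 N·m clockwise.
Total clockwise load moment = 638.1 N·m.
The cable tension T acts at 0.85 m; only its component perpendicular to the boom, T sinθ, produces torque. sinθ = h/√(h²+d²) = 0.39/√(0.39²+0.85²) = 0.417.
Balancing moments: T × 0.85 × 0.417 = 638.1, giving T = 638.1 / 0.3544 = 1800 N.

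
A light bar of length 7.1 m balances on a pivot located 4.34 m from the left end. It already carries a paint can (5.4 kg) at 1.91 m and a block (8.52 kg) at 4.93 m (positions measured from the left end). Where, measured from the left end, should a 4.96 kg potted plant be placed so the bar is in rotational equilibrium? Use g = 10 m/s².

Taking torques about the pivot (at 4.34 m from the left end):
Paint can: 5.4 × 10 = 54 N down at 1.91 m → arm 2.43 m, τ = 54 × 2.43 = 131.2 N·m counterclockwise.
Block: 8.52 × 10 = 85.2 N down at 4.93 m → arm 0.59 m, τ = 85.2 × 0.59 = 50.27 N·m clockwise.
Net moment of existing loads = 80.93 N·m counterclockwise.
The potted plant weighs 4.96 × 10 = 49.6 N and must supply an equal clockwise moment, so its lever arm about the pivot is 80.93 / 49.6 = 1.63 m.
That puts it at 4.34 + 1.63 = 5.97 m from the left end.

x ≈ 5.97 m from the left end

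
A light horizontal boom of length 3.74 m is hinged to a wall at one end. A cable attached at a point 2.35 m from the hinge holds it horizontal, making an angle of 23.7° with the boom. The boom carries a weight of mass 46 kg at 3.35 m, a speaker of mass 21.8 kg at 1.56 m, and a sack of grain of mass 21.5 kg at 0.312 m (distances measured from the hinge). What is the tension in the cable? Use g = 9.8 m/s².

T ≈ 2020 N

About the hinge:
Weight: 46 × 9.8 = 450.8 N down at 3.35 m → arm 3.35 m, τ = 450.8 × 3.35 = 1510 N·m clockwise.
Speaker: 21.8 × 9.8 = 213.6 N down at 1.56 m → arm 1.56 m, τ = 213.6 × 1.56 = 333.2 N·m clockwise.
Sack of grain: 21.5 × 9.8 = 210.7 N down at 0.312 m → arm 0.312 m, τ = 210.7 × 0.312 = 65.74 N·m clockwise.
Total clockwise load moment = 1909 N·m.
The cable tension T acts at 2.35 m; only its component perpendicular to the boom, T sinθ, produces torque. sin 23.7° = 0.4019.
Balancing moments: T × 2.35 × 0.4019 = 1909, giving T = 1909 / 0.9445 = 2020 N.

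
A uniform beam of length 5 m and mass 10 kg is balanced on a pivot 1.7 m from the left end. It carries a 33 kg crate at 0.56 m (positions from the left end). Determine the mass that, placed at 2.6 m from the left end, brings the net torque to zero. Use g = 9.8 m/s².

m ≈ 32.9 kg

Sum moments about the pivot (at 1.7 m from the left end) (the support reaction has zero arm there).
Beam weight: 10 × 9.8 = 98 N down at 2.5 m → arm 0.8 m, τ = 98 × 0.8 = 78.4 N·m clockwise.
Crate: 33 × 9.8 = 323.4 N down at 0.56 m → arm 1.14 m, τ = 323.4 × 1.14 = 368.7 N·m counterclockwise.
Net moment of known loads = 290.3 N·m counterclockwise.
An unknown mass m at 2.6 m has arm 0.9 m; its moment is m·g·0.9 clockwise.
Setting net torque to zero: m × 9.8 × 0.9 = 290.3 → m = 290.3 / (9.8 × 0.9) = 32.9 kg.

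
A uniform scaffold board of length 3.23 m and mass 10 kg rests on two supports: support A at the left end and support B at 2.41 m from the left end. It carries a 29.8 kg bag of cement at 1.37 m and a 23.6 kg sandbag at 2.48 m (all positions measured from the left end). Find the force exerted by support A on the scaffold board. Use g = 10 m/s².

R_A ≈ 155 N

About support B:
Beam weight: 10 × 10 = 100 N down at 1.615 m → arm 0.795 m, τ = 100 × 0.795 = 79.5 N·m counterclockwise.
Bag of cement: 29.8 × 10 = 298 N down at 1.37 m → arm 1.04 m, τ = 298 × 1.04 = 309.9 N·m counterclockwise.
Sandbag: 23.6 × 10 = 236 N down at 2.48 m → arm 0.07 m, τ = 236 × 0.07 = 16.52 N·m clockwise.
Net load moment about support B = 372.9 N·m counterclockwise.
Reaction R at support A is upward at 0 m, arm 2.41 m → moment R × 2.41 clockwise.
For rotational equilibrium, R × 2.41 = 372.9, so R = 155 N.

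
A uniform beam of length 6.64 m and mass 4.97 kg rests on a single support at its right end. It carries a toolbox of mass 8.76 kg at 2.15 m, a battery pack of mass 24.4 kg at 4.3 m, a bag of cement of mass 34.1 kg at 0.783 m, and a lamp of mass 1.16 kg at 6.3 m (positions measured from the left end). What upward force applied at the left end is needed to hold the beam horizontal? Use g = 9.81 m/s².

F ≈ 462 N

Take moments about the right end.
Beam weight: 4.97 × 9.81 = 48.76 N down at 3.32 m → arm 3.32 m, τ = 48.76 × 3.32 = 161.9 N·m counterclockwise.
Toolbox: 8.76 × 9.81 = 85.94 N down at 2.15 m → arm 4.49 m, τ = 85.94 × 4.49 = 385.9 N·m counterclockwise.
Battery pack: 24.4 × 9.81 = 239.4 N down at 4.3 m → arm 2.34 m, τ = 239.4 × 2.34 = 560.2 N·m counterclockwise.
Bag of cement: 34.1 × 9.81 = 334.5 N down at 0.783 m → arm 5.857 m, τ = 334.5 × 5.857 = 1959 N·m counterclockwise.
Lamp: 1.16 × 9.81 = 11.38 N down at 6.3 m → arm 0.34 m, τ = 11.38 × 0.34 = 3.869 N·m counterclockwise.
Net moment of the loads = 3071 N·m counterclockwise.
The upward force F acts at the left end, arm 6.64 m, giving F × 6.64 clockwise.
For rotational equilibrium, F × 6.64 = 3071, so F = 3071 / 6.64 = 462 N.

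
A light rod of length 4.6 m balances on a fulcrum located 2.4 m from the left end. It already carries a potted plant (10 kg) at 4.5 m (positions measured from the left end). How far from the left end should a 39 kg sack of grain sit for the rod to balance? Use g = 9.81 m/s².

x ≈ 1.86 m from the left end

Take moments about the fulcrum (at 2.4 m from the left end).
Potted plant: 10 × 9.81 = 98.1 N down at 4.5 m → arm 2.1 m, τ = 98.1 × 2.1 = 206 N·m clockwise.
Net moment of existing loads = 206 N·m clockwise.
The sack of grain weighs 39 × 9.81 = 382.6 N and must supply an equal counterclockwise moment, so its lever arm about the fulcrum is 206 / 382.6 = 0.538 m.
That puts it at 2.4 − 0.538 = 1.86 m from the left end.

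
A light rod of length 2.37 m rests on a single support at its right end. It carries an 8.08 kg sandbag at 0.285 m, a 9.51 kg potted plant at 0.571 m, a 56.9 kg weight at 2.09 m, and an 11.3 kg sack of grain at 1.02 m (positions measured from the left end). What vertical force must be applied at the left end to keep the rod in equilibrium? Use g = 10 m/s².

F ≈ 275 N

Choose the right end as the axis so the unknown pivot reaction has zero arm there.
Sandbag: 8.08 × 10 = 80.8 N down at 0.285 m → arm 2.085 m, τ = 80.8 × 2.085 = 168.5 N·m counterclockwise.
Potted plant: 9.51 × 10 = 95.1 N down at 0.571 m → arm 1.799 m, τ = 95.1 × 1.799 = 171.1 N·m counterclockwise.
Weight: 56.9 × 10 = 569 N down at 2.09 m → arm 0.28 m, τ = 569 × 0.28 = 159.3 N·m counterclockwise.
Sack of grain: 11.3 × 10 = 113 N down at 1.02 m → arm 1.35 m, τ = 113 × 1.35 = 152.6 N·m counterclockwise.
Net moment of the loads = 651.5 N·m counterclockwise.
The upward force F acts at the left end, arm 2.37 m, giving F × 2.37 clockwise.
Balancing moments: F × 2.37 = 651.5, giving F = 651.5 / 2.37 = 275 N.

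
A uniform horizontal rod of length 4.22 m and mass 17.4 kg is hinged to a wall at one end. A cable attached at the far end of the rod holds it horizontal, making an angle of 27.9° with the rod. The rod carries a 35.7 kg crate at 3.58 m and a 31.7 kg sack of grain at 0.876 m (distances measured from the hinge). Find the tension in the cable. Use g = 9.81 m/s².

About the hinge:
Beam weight: 17.4 × 9.81 = 170.7 N down at 2.11 m → arm 2.11 m, τ = 170.7 × 2.11 = 360.2 N·m clockwise.
Crate: 35.7 × 9.81 = 350.2 N down at 3.58 m → arm 3.58 m, τ = 350.2 × 3.58 = 1254 N·m clockwise.
Sack of grain: 31.7 × 9.81 = 311 N down at 0.876 m → arm 0.876 m, τ = 311 × 0.876 = 272.4 N·m clockwise.
Total clockwise load moment = 1887 N·m.
The cable tension T acts at 4.22 m; only its component perpendicular to the rod, T sinθ, produces torque. sin 27.9° = 0.4679.
Setting net torque to zero: T × 4.22 × 0.4679 = 1887 → T = 1887 / 1.975 = 955 N.

T ≈ 955 N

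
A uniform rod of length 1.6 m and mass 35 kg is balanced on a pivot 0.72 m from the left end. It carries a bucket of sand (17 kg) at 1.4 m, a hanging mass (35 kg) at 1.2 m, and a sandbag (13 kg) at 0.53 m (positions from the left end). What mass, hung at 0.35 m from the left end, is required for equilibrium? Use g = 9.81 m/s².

m ≈ 77.5 kg

Taking torques about the pivot (at 0.72 m from the left end):
Beam weight: 35 × 9.81 = 343.4 N down at 0.8 m → arm 0.08 m, τ = 343.4 × 0.08 = 27.47 N·m clockwise.
Bucket of sand: 17 × 9.81 = 166.8 N down at 1.4 m → arm 0.68 m, τ = 166.8 × 0.68 = 113.4 N·m clockwise.
Hanging mass: 35 × 9.81 = 343.4 N down at 1.2 m → arm 0.48 m, τ = 343.4 × 0.48 = 164.8 N·m clockwise.
Sandbag: 13 × 9.81 = 127.5 N down at 0.53 m → arm 0.19 m, τ = 127.5 × 0.19 = 24.23 N·m counterclockwise.
Net moment of known loads = 281.4 N·m clockwise.
An unknown mass m at 0.35 m has arm 0.37 m; its moment is m·g·0.37 counterclockwise.
Setting net torque to zero: m × 9.81 × 0.37 = 281.4 → m = 281.4 / (9.81 × 0.37) = 77.5 kg.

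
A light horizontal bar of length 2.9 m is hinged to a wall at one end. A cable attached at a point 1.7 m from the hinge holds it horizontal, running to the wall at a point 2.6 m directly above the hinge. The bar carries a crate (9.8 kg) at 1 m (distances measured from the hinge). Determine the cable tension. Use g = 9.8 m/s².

Taking torques about the hinge:
Crate: 9.8 × 9.8 = 96.04 N down at 1 m → arm 1 m, τ = 96.04 × 1 = 96.04 N·m clockwise.
Total clockwise load moment = 96.04 N·m.
The cable tension T acts at 1.7 m; only its component perpendicular to the bar, T sinθ, produces torque. sinθ = h/√(h²+d²) = 2.6/√(2.6²+1.7²) = 0.837.
For rotational equilibrium, T × 1.7 × 0.837 = 96.04, so T = 96.04 / 1.423 = 67.5 N.

T ≈ 67.5 N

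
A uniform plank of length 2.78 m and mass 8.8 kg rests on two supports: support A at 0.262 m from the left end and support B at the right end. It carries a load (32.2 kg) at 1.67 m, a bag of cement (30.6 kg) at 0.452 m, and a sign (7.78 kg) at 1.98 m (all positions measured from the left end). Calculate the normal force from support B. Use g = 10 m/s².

Take moments about support A.
Beam weight: 8.8 × 10 = 88 N down at 1.39 m → arm 1.128 m, τ = 88 × 1.128 = 99.26 N·m clockwise.
Load: 32.2 × 10 = 322 N down at 1.67 m → arm 1.408 m, τ = 322 × 1.408 = 453.4 N·m clockwise.
Bag of cement: 30.6 × 10 = 306 N down at 0.452 m → arm 0.19 m, τ = 306 × 0.19 = 58.14 N·m clockwise.
Sign: 7.78 × 10 = 77.8 N down at 1.98 m → arm 1.718 m, τ = 77.8 × 1.718 = 133.7 N·m clockwise.
Net load moment about support A = 744.5 N·m clockwise.
Reaction R at support B is upward at 2.78 m, arm 2.518 m → moment R × 2.518 counterclockwise.
Στ = 0 ⇒ R × 2.518 = 744.5 ⇒ R = 296 N.

R_B ≈ 296 N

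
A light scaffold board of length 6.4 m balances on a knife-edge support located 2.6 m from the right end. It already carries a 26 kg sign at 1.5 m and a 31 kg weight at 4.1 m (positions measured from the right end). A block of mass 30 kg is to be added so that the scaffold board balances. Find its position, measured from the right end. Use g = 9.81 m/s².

About the knife-edge support (at 2.6 m from the right end):
Sign: 26 × 9.81 = 255.1 N down at 1.5 m → arm 1.1 m, τ = 255.1 × 1.1 = 280.6 N·m clockwise.
Weight: 31 × 9.81 = 304.1 N down at 4.1 m → arm 1.5 m, τ = 304.1 × 1.5 = 456.2 N·m counterclockwise.
Net moment of existing loads = 175.6 N·m counterclockwise.
The block weighs 30 × 9.81 = 294.3 N and must supply an equal clockwise moment, so its lever arm about the knife-edge support is 175.6 / 294.3 = 0.597 m.
That puts it at 2.6 − 0.597 = 2 m from the right end.

x ≈ 2 m from the right end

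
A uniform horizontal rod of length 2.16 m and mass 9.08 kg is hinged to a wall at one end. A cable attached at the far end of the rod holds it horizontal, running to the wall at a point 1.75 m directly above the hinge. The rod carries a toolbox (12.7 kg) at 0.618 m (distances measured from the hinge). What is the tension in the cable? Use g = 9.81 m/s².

Choose the hinge as the axis so the unknown hinge reaction has zero arm there.
Beam weight: 9.08 × 9.81 = 89.07 N down at 1.08 m → arm 1.08 m, τ = 89.07 × 1.08 = 96.2 N·m clockwise.
Toolbox: 12.7 × 9.81 = 124.6 N down at 0.618 m → arm 0.618 m, τ = 124.6 × 0.618 = 77 N·m clockwise.
Total clockwise load moment = 173.2 N·m.
The cable tension T acts at 2.16 m; only its component perpendicular to the rod, T sinθ, produces torque. sinθ = h/√(h²+d²) = 1.75/√(1.75²+2.16²) = 0.6295.
Setting net torque to zero: T × 2.16 × 0.6295 = 173.2 → T = 173.2 / 1.36 = 127 N.

T ≈ 127 N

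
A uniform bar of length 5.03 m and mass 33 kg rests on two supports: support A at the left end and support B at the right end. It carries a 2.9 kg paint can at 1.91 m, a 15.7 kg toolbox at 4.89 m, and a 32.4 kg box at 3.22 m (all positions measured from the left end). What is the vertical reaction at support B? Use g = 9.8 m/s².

Choose support A as the axis so its reaction then has zero moment arm.
Beam weight: 33 × 9.8 = 323.4 N down at 2.515 m → arm 2.515 m, τ = 323.4 × 2.515 = 813.4 N·m clockwise.
Paint can: 2.9 × 9.8 = 28.42 N down at 1.91 m → arm 1.91 m, τ = 28.42 × 1.91 = 54.28 N·m clockwise.
Toolbox: 15.7 × 9.8 = 153.9 N down at 4.89 m → arm 4.89 m, τ = 153.9 × 4.89 = 752.6 N·m clockwise.
Box: 32.4 × 9.8 = 317.5 N down at 3.22 m → arm 3.22 m, τ = 317.5 × 3.22 = 1022 N·m clockwise.
Net load moment about support A = 2642 N·m clockwise.
Reaction R at support B is upward at 5.03 m, arm 5.03 m → moment R × 5.03 counterclockwise.
Setting net torque to zero: R × 5.03 = 2642 → R = 525 N.

R_B ≈ 525 N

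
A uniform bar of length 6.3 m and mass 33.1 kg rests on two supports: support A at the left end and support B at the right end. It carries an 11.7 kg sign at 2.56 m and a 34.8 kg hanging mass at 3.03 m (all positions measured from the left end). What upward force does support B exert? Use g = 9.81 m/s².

Choose support A as the axis so its reaction then has zero moment arm.
Beam weight: 33.1 × 9.81 = 324.7 N down at 3.15 m → arm 3.15 m, τ = 324.7 × 3.15 = 1023 N·m clockwise.
Sign: 11.7 × 9.81 = 114.8 N down at 2.56 m → arm 2.56 m, τ = 114.8 × 2.56 = 293.9 N·m clockwise.
Hanging mass: 34.8 × 9.81 = 341.4 N down at 3.03 m → arm 3.03 m, τ = 341.4 × 3.03 = 1034 N·m clockwise.
Net load moment about support A = 2351 N·m clockwise.
Reaction R at support B is upward at 6.3 m, arm 6.3 m → moment R × 6.3 counterclockwise.
Setting net torque to zero: R × 6.3 = 2351 → R = 373 N.

R_B ≈ 373 N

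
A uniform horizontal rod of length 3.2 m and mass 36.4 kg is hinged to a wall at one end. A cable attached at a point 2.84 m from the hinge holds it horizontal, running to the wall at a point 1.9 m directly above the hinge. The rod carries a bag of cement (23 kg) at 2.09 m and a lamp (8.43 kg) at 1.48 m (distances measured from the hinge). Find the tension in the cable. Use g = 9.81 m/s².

Taking torques about the hinge:
Beam weight: 36.4 × 9.81 = 357.1 N down at 1.6 m → arm 1.6 m, τ = 357.1 × 1.6 = 571.4 N·m clockwise.
Bag of cement: 23 × 9.81 = 225.6 N down at 2.09 m → arm 2.09 m, τ = 225.6 × 2.09 = 471.5 N·m clockwise.
Lamp: 8.43 × 9.81 = 82.7 N down at 1.48 m → arm 1.48 m, τ = 82.7 × 1.48 = 122.4 N·m clockwise.
Total clockwise load moment = 1165 N·m.
The cable tension T acts at 2.84 m; only its component perpendicular to the rod, T sinθ, produces torque. sinθ = h/√(h²+d²) = 1.9/√(1.9²+2.84²) = 0.5561.
Balancing moments: T × 2.84 × 0.5561 = 1165, giving T = 1165 / 1.579 = 738 N.

T ≈ 738 N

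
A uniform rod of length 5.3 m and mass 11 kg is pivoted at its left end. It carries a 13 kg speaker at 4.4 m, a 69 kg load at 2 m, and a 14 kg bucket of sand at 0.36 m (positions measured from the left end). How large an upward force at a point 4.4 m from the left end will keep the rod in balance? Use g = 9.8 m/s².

F ≈ 511 N

Taking torques about the left end:
Beam weight: 11 × 9.8 = 107.8 N down at 2.65 m → arm 2.65 m, τ = 107.8 × 2.65 = 285.7 N·m clockwise.
Speaker: 13 × 9.8 = 127.4 N down at 4.4 m → arm 4.4 m, τ = 127.4 × 4.4 = 560.6 N·m clockwise.
Load: 69 × 9.8 = 676.2 N down at 2 m → arm 2 m, τ = 676.2 × 2 = 1352 N·m clockwise.
Bucket of sand: 14 × 9.8 = 137.2 N down at 0.36 m → arm 0.36 m, τ = 137.2 × 0.36 = 49.39 N·m clockwise.
Net moment of the loads = 2248 N·m clockwise.
The upward force F acts at a point 4.4 m from the left end, arm 4.4 m, giving F × 4.4 counterclockwise.
Στ = 0 ⇒ F × 4.4 = 2248 ⇒ F = 2248 / 4.4 = 511 N.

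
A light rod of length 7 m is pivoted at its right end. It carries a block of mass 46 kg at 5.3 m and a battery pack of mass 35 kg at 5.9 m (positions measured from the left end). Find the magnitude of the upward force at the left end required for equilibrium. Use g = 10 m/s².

F ≈ 167 N

Choose the right end as the axis so the unknown pivot reaction has zero arm there.
Block: 46 × 10 = 460 N down at 5.3 m → arm 1.7 m, τ = 460 × 1.7 = 782 N·m counterclockwise.
Battery pack: 35 × 10 = 350 N down at 5.9 m → arm 1.1 m, τ = 350 × 1.1 = 385 N·m counterclockwise.
Net moment of the loads = 1167 N·m counterclockwise.
The upward force F acts at the left end, arm 7 m, giving F × 7 clockwise.
For rotational equilibrium, F × 7 = 1167, so F = 1167 / 7 = 167 N.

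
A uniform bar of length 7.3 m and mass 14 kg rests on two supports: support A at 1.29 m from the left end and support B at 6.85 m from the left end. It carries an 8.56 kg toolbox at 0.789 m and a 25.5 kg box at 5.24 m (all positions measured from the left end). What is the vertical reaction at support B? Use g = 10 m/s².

R_B ≈ 233 N

Take moments about support A.
Beam weight: 14 × 10 = 140 N down at 3.65 m → arm 2.36 m, τ = 140 × 2.36 = 330.4 N·m clockwise.
Toolbox: 8.56 × 10 = 85.6 N down at 0.789 m → arm 0.501 m, τ = 85.6 × 0.501 = 42.89 N·m counterclockwise.
Box: 25.5 × 10 = 255 N down at 5.24 m → arm 3.95 m, τ = 255 × 3.95 = 1007 N·m clockwise.
Net load moment about support A = 1295 N·m clockwise.
Reaction R at support B is upward at 6.85 m, arm 5.56 m → moment R × 5.56 counterclockwise.
Balancing moments: R × 5.56 = 1295, giving R = 233 N.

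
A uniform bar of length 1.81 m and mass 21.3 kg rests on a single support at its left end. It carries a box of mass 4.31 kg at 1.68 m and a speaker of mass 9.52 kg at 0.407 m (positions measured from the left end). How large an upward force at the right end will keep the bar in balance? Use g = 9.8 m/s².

About the left end:
Beam weight: 21.3 × 9.8 = 208.7 N down at 0.905 m → arm 0.905 m, τ = 208.7 × 0.905 = 188.9 N·m clockwise.
Box: 4.31 × 9.8 = 42.24 N down at 1.68 m → arm 1.68 m, τ = 42.24 × 1.68 = 70.96 N·m clockwise.
Speaker: 9.52 × 9.8 = 93.3 N down at 0.407 m → arm 0.407 m, τ = 93.3 × 0.407 = 37.97 N·m clockwise.
Net moment of the loads = 297.8 N·m clockwise.
The upward force F acts at the right end, arm 1.81 m, giving F × 1.81 counterclockwise.
Balancing moments: F × 1.81 = 297.8, giving F = 297.8 / 1.81 = 165 N.

F ≈ 165 N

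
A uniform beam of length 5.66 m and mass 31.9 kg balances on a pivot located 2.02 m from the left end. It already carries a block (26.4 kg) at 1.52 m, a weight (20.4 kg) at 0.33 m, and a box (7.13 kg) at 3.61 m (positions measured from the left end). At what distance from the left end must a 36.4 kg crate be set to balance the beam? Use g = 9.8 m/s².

x ≈ 2.31 m from the left end

Choose the pivot (at 2.02 m from the left end) as the axis so the support reaction has zero arm there.
Beam weight: 31.9 × 9.8 = 312.6 N down at 2.83 m → arm 0.81 m, τ = 312.6 × 0.81 = 253.2 N·m clockwise.
Block: 26.4 × 9.8 = 258.7 N down at 1.52 m → arm 0.5 m, τ = 258.7 × 0.5 = 129.3 N·m counterclockwise.
Weight: 20.4 × 9.8 = 199.9 N down at 0.33 m → arm 1.69 m, τ = 199.9 × 1.69 = 337.8 N·m counterclockwise.
Box: 7.13 × 9.8 = 69.87 N down at 3.61 m → arm 1.59 m, τ = 69.87 × 1.59 = 111.1 N·m clockwise.
Net moment of existing loads = 102.8 N·m counterclockwise.
The crate weighs 36.4 × 9.8 = 356.7 N and must supply an equal clockwise moment, so its lever arm about the pivot is 102.8 / 356.7 = 0.288 m.
That puts it at 2.02 + 0.288 = 2.31 m from the left end.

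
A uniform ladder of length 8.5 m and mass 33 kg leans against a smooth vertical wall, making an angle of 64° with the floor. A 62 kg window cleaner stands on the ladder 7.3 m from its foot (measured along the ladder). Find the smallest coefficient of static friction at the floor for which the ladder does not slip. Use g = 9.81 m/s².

μ_min ≈ 0.358

Taking torques about the foot of the ladder:
Ladder weight 33×9.81 = 323.7 N acts at 4.25 m along the ladder; its horizontal arm is 4.25·cos64° = 1.863 m → τ = 603.1 N·m clockwise.
Window cleaner: 62×9.81 = 608.2 N at 7.3 m → arm 3.2 m → τ = 1946 N·m clockwise.
Wall normal N acts horizontally at the top; its moment arm is the height L sinθ = 8.5·sin64° = 7.64 m, counterclockwise.
Setting net torque to zero: N × 7.64 = 2549 → N = 333.6 N.
ΣFx = 0 ⇒ f = N_wall = 333.6 N. ΣFy = 0 ⇒ N_floor = 931.9 N.
μ_min = f / N_floor = 333.6 / 931.9 = 0.358.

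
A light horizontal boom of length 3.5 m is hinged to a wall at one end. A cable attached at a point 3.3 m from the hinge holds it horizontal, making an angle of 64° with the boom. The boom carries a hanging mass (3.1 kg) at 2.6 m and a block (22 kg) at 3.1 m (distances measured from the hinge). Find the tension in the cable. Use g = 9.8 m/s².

Taking torques about the hinge:
Hanging mass: 3.1 × 9.8 = 30.38 N down at 2.6 m → arm 2.6 m, τ = 30.38 × 2.6 = 78.99 N·m clockwise.
Block: 22 × 9.8 = 215.6 N down at 3.1 m → arm 3.1 m, τ = 215.6 × 3.1 = 668.4 N·m clockwise.
Total clockwise load moment = 747.4 N·m.
The cable tension T acts at 3.3 m; only its component perpendicular to the boom, T sinθ, produces torque. sin 64° = 0.8988.
Balancing moments: T × 3.3 × 0.8988 = 747.4, giving T = 747.4 / 2.966 = 252 N.

T ≈ 252 N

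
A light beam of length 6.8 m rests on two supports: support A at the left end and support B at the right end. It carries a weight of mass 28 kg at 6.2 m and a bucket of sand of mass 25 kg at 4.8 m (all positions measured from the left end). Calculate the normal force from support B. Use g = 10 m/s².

Choose support A as the axis so its reaction then has zero moment arm.
Weight: 28 × 10 = 280 N down at 6.2 m → arm 6.2 m, τ = 280 × 6.2 = 1736 N·m clockwise.
Bucket of sand: 25 × 10 = 250 N down at 4.8 m → arm 4.8 m, τ = 250 × 4.8 = 1200 N·m clockwise.
Net load moment about support A = 2936 N·m clockwise.
Reaction R at support B is upward at 6.8 m, arm 6.8 m → moment R × 6.8 counterclockwise.
Setting net torque to zero: R × 6.8 = 2936 → R = 432 N.

R_B ≈ 432 N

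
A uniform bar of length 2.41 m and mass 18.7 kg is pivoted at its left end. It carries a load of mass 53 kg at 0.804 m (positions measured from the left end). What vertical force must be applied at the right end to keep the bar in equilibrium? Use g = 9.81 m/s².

Take moments about the left end.
Beam weight: 18.7 × 9.81 = 183.4 N down at 1.205 m → arm 1.205 m, τ = 183.4 × 1.205 = 221 N·m clockwise.
Load: 53 × 9.81 = 519.9 N down at 0.804 m → arm 0.804 m, τ = 519.9 × 0.804 = 418 N·m clockwise.
Net moment of the loads = 639 N·m clockwise.
The upward force F acts at the right end, arm 2.41 m, giving F × 2.41 counterclockwise.
Balancing moments: F × 2.41 = 639, giving F = 639 / 2.41 = 265 N.

F ≈ 265 N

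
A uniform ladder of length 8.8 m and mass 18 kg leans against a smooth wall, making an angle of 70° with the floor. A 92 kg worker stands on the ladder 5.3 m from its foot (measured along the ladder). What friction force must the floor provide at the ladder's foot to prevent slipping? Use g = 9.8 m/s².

Take moments about the foot of the ladder.
Ladder weight 18×9.8 = 176.4 N acts at 4.4 m along the ladder; its horizontal arm is 4.4·cos70° = 1.505 m → τ = 265.5 N·m clockwise.
Worker: 92×9.8 = 901.6 N at 5.3 m → arm 1.813 m → τ = 1635 N·m clockwise.
Wall normal N acts horizontally at the top; its moment arm is the height L sinθ = 8.8·sin70° = 8.269 m, counterclockwise.
Στ = 0 ⇒ N × 8.269 = 1900 ⇒ N = 230 N.
ΣFx = 0: friction at the foot balances the wall's push, so f = N_wall = 230 N.

f ≈ 230 N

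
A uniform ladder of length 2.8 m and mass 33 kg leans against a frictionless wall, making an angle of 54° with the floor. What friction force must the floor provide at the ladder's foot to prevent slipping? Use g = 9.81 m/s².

About the foot of the ladder:
Ladder weight 33×9.81 = 323.7 N acts at 1.4 m along the ladder; its horizontal arm is 1.4·cos54° = 0.8229 m → τ = 266.4 N·m clockwise.
Wall normal N acts horizontally at the top; its moment arm is the height L sinθ = 2.8·sin54° = 2.265 m, counterclockwise.
Στ = 0 ⇒ N × 2.265 = 266.4 ⇒ N = 118 N.
ΣFx = 0: friction at the foot balances the wall's push, so f = N_wall = 118 N.

f ≈ 118 N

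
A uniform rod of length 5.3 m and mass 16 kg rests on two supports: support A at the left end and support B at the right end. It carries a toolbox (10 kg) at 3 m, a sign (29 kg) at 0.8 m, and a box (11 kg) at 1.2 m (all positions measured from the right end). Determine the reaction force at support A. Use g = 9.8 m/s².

R_A ≈ 201 N

Choose support B as the axis so its reaction then has zero moment arm.
Beam weight: 16 × 9.8 = 156.8 N down at 2.65 m → arm 2.65 m, τ = 156.8 × 2.65 = 415.5 N·m counterclockwise.
Toolbox: 10 × 9.8 = 98 N down at 3 m → arm 3 m, τ = 98 × 3 = 294 N·m counterclockwise.
Sign: 29 × 9.8 = 284.2 N down at 0.8 m → arm 0.8 m, τ = 284.2 × 0.8 = 227.4 N·m counterclockwise.
Box: 11 × 9.8 = 107.8 N down at 1.2 m → arm 1.2 m, τ = 107.8 × 1.2 = 129.4 N·m counterclockwise.
Net load moment about support B = 1066 N·m counterclockwise.
Reaction R at support A is upward at 5.3 m, arm 5.3 m → moment R × 5.3 clockwise.
Setting net torque to zero: R × 5.3 = 1066 → R = 201 N.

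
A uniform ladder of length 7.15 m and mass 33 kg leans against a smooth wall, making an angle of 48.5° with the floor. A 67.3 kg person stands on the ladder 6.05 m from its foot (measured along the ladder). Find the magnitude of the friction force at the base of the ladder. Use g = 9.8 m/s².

f ≈ 637 N

Taking torques about the foot of the ladder:
Ladder weight 33×9.8 = 323.4 N acts at 3.575 m along the ladder; its horizontal arm is 3.575·cos48.5° = 2.369 m → τ = 766.1 N·m clockwise.
Person: 67.3×9.8 = 659.5 N at 6.05 m → arm 4.009 m → τ = 2644 N·m clockwise.
Wall normal N acts horizontally at the top; its moment arm is the height L sinθ = 7.15·sin48.5° = 5.355 m, counterclockwise.
For rotational equilibrium, N × 5.355 = 3410, so N = 637 N.
ΣFx = 0: friction at the foot balances the wall's push, so f = N_wall = 637 N.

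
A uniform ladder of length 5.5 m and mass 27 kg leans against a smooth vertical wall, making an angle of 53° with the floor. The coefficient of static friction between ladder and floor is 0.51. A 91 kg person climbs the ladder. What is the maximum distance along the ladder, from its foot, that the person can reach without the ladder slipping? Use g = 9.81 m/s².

d ≈ 4.01 m

About the foot of the ladder:
Ladder weight 27×9.81 = 264.9 N acts at 2.75 m along the ladder; its horizontal arm is 2.75·cos53° = 1.655 m → τ = 438.4 N·m clockwise.
Person weight 91×9.81 = 892.7 N at distance d → arm d·cos53° → τ = 892.7·d·0.6018 clockwise.
Wall normal N at the top has arm L sinθ = 4.392 m counterclockwise, so Στ = 0 gives N·4.392 = 438.4 + 537.2·d.
ΣFy = 0 ⇒ N_floor = 1158 N, so the maximum friction is μ_s·N_floor = 0.51×1158 = 590.6 N. ΣFx = 0 ⇒ N_wall = f, so at the slipping point N = 590.6 N.
Substituting: 590.6×4.392 = 438.4 + 537.2·d ⇒ d = (2594 − 438.4) / 537.2 = 4.01 m.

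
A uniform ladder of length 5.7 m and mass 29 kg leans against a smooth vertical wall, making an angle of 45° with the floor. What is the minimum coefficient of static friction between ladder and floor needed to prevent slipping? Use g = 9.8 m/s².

μ_min ≈ 0.5

Take moments about the foot of the ladder.
Ladder weight 29×9.8 = 284.2 N acts at 2.85 m along the ladder; its horizontal arm is 2.85·cos45° = 2.015 m → τ = 572.7 N·m clockwise.
Wall normal N acts horizontally at the top; its moment arm is the height L sinθ = 5.7·sin45° = 4.031 m, counterclockwise.
For rotational equilibrium, N × 4.031 = 572.7, so N = 142.1 N.
ΣFx = 0 ⇒ f = N_wall = 142.1 N. ΣFy = 0 ⇒ N_floor = 284.2 N.
μ_min = f / N_floor = 142.1 / 284.2 = 0.5.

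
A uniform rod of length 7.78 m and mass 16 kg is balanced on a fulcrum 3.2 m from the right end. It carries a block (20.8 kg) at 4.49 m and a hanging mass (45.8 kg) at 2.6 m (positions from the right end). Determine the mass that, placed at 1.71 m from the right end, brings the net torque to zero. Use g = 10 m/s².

Take moments about the fulcrum (at 3.2 m from the right end).
Beam weight: 16 × 10 = 160 N down at 3.89 m → arm 0.69 m, τ = 160 × 0.69 = 110.4 N·m counterclockwise.
Block: 20.8 × 10 = 208 N down at 4.49 m → arm 1.29 m, τ = 208 × 1.29 = 268.3 N·m counterclockwise.
Hanging mass: 45.8 × 10 = 458 N down at 2.6 m → arm 0.6 m, τ = 458 × 0.6 = 274.8 N·m clockwise.
Net moment of known loads = 103.9 N·m counterclockwise.
An unknown mass m at 1.71 m has arm 1.49 m; its moment is m·g·1.49 clockwise.
For rotational equilibrium, m × 10 × 1.49 = 103.9, so m = 103.9 / (10 × 1.49) = 6.97 kg.

m ≈ 6.97 kg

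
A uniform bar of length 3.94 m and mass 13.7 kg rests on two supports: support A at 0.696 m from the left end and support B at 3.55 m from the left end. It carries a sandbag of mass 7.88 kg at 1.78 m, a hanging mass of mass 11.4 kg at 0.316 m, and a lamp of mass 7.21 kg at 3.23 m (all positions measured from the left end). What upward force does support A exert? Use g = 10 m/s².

R_A ≈ 262 N

Choose support B as the axis so its reaction then has zero moment arm.
Beam weight: 13.7 × 10 = 137 N down at 1.97 m → arm 1.58 m, τ = 137 × 1.58 = 216.5 N·m counterclockwise.
Sandbag: 7.88 × 10 = 78.8 N down at 1.78 m → arm 1.77 m, τ = 78.8 × 1.77 = 139.5 N·m counterclockwise.
Hanging mass: 11.4 × 10 = 114 N down at 0.316 m → arm 3.234 m, τ = 114 × 3.234 = 368.7 N·m counterclockwise.
Lamp: 7.21 × 10 = 72.1 N down at 3.23 m → arm 0.32 m, τ = 72.1 × 0.32 = 23.07 N·m counterclockwise.
Net load moment about support B = 747.8 N·m counterclockwise.
Reaction R at support A is upward at 0.696 m, arm 2.854 m → moment R × 2.854 clockwise.
Στ = 0 ⇒ R × 2.854 = 747.8 ⇒ R = 262 N.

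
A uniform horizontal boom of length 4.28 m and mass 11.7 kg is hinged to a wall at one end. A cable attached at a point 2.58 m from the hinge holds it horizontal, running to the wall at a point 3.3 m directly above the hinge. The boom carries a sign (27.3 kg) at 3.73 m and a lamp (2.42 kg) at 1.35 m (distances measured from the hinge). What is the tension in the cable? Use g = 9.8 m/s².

T ≈ 627 N

Sum moments about the hinge (the unknown hinge reaction has zero arm there).
Beam weight: 11.7 × 9.8 = 114.7 N down at 2.14 m → arm 2.14 m, τ = 114.7 × 2.14 = 245.5 N·m clockwise.
Sign: 27.3 × 9.8 = 267.5 N down at 3.73 m → arm 3.73 m, τ = 267.5 × 3.73 = 997.8 N·m clockwise.
Lamp: 2.42 × 9.8 = 23.72 N down at 1.35 m → arm 1.35 m, τ = 23.72 × 1.35 = 32.02 N·m clockwise.
Total clockwise load moment = 1275 N·m.
The cable tension T acts at 2.58 m; only its component perpendicular to the boom, T sinθ, produces torque. sinθ = h/√(h²+d²) = 3.3/√(3.3²+2.58²) = 0.7878.
Setting net torque to zero: T × 2.58 × 0.7878 = 1275 → T = 1275 / 2.033 = 627 N.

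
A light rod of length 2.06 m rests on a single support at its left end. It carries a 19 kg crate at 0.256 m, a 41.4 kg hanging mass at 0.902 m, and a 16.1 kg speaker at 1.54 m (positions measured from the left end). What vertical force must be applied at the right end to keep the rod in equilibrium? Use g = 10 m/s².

Choose the left end as the axis so the unknown pivot reaction has zero arm there.
Crate: 19 × 10 = 190 N down at 0.256 m → arm 0.256 m, τ = 190 × 0.256 = 48.64 N·m clockwise.
Hanging mass: 41.4 × 10 = 414 N down at 0.902 m → arm 0.902 m, τ = 414 × 0.902 = 373.4 N·m clockwise.
Speaker: 16.1 × 10 = 161 N down at 1.54 m → arm 1.54 m, τ = 161 × 1.54 = 247.9 N·m clockwise.
Net moment of the loads = 669.9 N·m clockwise.
The upward force F acts at the right end, arm 2.06 m, giving F × 2.06 counterclockwise.
Balancing moments: F × 2.06 = 669.9, giving F = 669.9 / 2.06 = 325 N.

F ≈ 325 N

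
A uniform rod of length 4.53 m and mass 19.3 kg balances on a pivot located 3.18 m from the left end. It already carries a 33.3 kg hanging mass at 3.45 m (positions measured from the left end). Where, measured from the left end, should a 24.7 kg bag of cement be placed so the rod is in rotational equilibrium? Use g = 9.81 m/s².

x ≈ 3.53 m from the left end

About the pivot (at 3.18 m from the left end):
Beam weight: 19.3 × 9.81 = 189.3 N down at 2.265 m → arm 0.915 m, τ = 189.3 × 0.915 = 173.2 N·m counterclockwise.
Hanging mass: 33.3 × 9.81 = 326.7 N down at 3.45 m → arm 0.27 m, τ = 326.7 × 0.27 = 88.21 N·m clockwise.
Net moment of existing loads = 84.99 N·m counterclockwise.
The bag of cement weighs 24.7 × 9.81 = 242.3 N and must supply an equal clockwise moment, so its lever arm about the pivot is 84.99 / 242.3 = 0.351 m.
That puts it at 3.18 + 0.351 = 3.53 m from the left end.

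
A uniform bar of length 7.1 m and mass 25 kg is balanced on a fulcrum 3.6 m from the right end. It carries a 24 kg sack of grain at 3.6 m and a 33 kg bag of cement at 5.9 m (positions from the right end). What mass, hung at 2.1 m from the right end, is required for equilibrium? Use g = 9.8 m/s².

Sum moments about the fulcrum (at 3.6 m from the right end) (the support reaction has zero arm there).
Beam weight: 25 × 9.8 = 245 N down at 3.55 m → arm 0.05 m, τ = 245 × 0.05 = 12.25 N·m clockwise.
Sack of grain: acts at the fulcrum, moment arm 0 → no torque.
Bag of cement: 33 × 9.8 = 323.4 N down at 5.9 m → arm 2.3 m, τ = 323.4 × 2.3 = 743.8 N·m counterclockwise.
Net moment of known loads = 731.5 N·m counterclockwise.
An unknown mass m at 2.1 m has arm 1.5 m; its moment is m·g·1.5 clockwise.
Setting net torque to zero: m × 9.8 × 1.5 = 731.5 → m = 731.5 / (9.8 × 1.5) = 49.8 kg.

m ≈ 49.8 kg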